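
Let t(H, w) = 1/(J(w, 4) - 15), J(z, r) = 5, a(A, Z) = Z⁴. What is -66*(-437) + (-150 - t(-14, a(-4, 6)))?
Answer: 286921/10 ≈ 28692.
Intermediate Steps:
t(H, w) = -⅒ (t(H, w) = 1/(5 - 15) = 1/(-10) = -⅒)
-66*(-437) + (-150 - t(-14, a(-4, 6))) = -66*(-437) + (-150 - 1*(-⅒)) = 28842 + (-150 + ⅒) = 28842 - 1499/10 = 286921/10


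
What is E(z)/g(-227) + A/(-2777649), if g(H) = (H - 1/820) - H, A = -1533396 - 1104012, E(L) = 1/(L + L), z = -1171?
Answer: 1409080286/1084208993 ≈ 1.2996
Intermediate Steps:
E(L) = 1/(2*L)
A = -2637408
g(H) = -1/820 (g(H) = (H - 1*1/820) - H = (H - 1/820) - H = (-1/820 + H) - H = -1/820)
E(z)/g(-227) + A/(-2777649) = ((½)/(-1171))/(-1/820) - 2637408/(-2777649) = ((½)*(-1/1171))*(-820) - 2637408*(-1/2777649) = -1/2342*(-820) + 879136/925883 = 410/1171 + 879136/925883 = 1409080286/1084208993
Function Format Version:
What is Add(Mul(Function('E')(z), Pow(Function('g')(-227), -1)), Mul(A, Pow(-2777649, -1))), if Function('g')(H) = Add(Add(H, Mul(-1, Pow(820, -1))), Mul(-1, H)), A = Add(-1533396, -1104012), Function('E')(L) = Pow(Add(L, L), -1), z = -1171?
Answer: Rational(1409080286, 1084208993) ≈ 1.2996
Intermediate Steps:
Function('E')(L) = Mul(Rational(1, 2), Pow(L, -1)) (Function('E')(L) = Pow(Mul(2, L), -1) = Mul(Rational(1, 2), Pow(L, -1)))
A = -2637408
Function('g')(H) = Rational(-1, 820) (Function('g')(H) = Add(Add(H, Mul(-1, Rational(1, 820))), Mul(-1, H)) = Add(Add(H, Rational(-1, 820)), Mul(-1, H)) = Add(Add(Rational(-1, 820), H), Mul(-1, H)) = Rational(-1, 820))
Add(Mul(Function('E')(z), Pow(Function('g')(-227), -1)), Mul(A, Pow(-2777649, -1))) = Add(Mul(Mul(Rational(1, 2), Pow(-1171, -1)), Pow(Rational(-1, 820), -1)), Mul(-2637408, Pow(-2777649, -1))) = Add(Mul(Mul(Rational(1, 2), Rational(-1, 1171)), -820), Mul(-2637408, Rational(-1, 2777649))) = Add(Mul(Rational(-1, 2342), -820), Rational(879136, 925883)) = Add(Rational(410, 1171), Rational(879136, 925883)) = Rational(1409080286, 1084208993)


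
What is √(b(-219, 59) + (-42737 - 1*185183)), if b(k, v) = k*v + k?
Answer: 2*I*√60265 ≈ 490.98*I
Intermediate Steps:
b(k, v) = k + k*v
√(b(-219, 59) + (-42737 - 1*185183)) = √(-219*(1 + 59) + (-42737 - 1*185183)) = √(-219*60 + (-42737 - 185183)) = √(-13140 - 227920) = √(-241060) = 2*I*√60265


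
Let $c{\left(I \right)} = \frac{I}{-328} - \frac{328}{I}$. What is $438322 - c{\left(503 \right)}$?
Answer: $\frac{72316477441}{164984} \approx 4.3832 \cdot 10^{5}$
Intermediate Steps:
$c{\left(I \right)} = - \frac{328}{I} - \frac{I}{328}$ ($c{\left(I \right)} = I \left(- \frac{1}{328}\right) - \frac{328}{I} = - \frac{I}{328} - \frac{328}{I} = - \frac{328}{I} - \frac{I}{328}$)
$438322 - c{\left(503 \right)} = 438322 - \left(- \frac{328}{503} - \frac{503}{328}\right) = 438322 - - \frac{360593}{164984} = 438322 + \frac{360593}{164984} = \frac{72316477441}{164984}$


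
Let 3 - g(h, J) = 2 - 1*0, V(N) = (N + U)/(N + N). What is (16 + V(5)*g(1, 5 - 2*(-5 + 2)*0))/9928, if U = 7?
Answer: 43/24820 ≈ 0.0017325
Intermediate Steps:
V(N) = (7 + N)/(2*N) (V(N) = (N + 7)/(N + N) = (7 + N)/((2*N)) = (7 + N)*(1/(2*N)) = (7 + N)/(2*N))
g(h, J) = 1 (g(h, J) = 3 - (2 - 1*0) = 3 - (2 + 0) = 3 - 1*2 = 3 - 2 = 1)
(16 + V(5)*g(1, 5 - 2*(-5 + 2)*0))/9928 = (16 + ((½)*(7 + 5)/5)*1)/9928 = (16 + ((½)*(⅕)*12)*1)*(1/9928) = (16 + (6/5)*1)*(1/9928) = (16 + 6/5)*(1/9928) = (86/5)*(1/9928) = 43/24820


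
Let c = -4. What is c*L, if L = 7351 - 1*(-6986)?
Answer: -57348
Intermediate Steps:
L = 14337 (L = 7351 + 6986 = 14337)
c*L = -4*14337 = -57348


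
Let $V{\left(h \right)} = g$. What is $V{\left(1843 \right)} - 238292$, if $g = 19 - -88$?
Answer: $-238185$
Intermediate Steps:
$g = 107$ ($g = 19 + 88 = 107$)
$V{\left(h \right)} = 107$
$V{\left(1843 \right)} - 238292 = 107 - 238292 = -238185$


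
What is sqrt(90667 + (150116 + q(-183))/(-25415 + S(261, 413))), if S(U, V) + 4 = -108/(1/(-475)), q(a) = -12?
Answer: sqrt(60735013381011)/25881 ≈ 301.12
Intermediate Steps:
S(U, V) = 51296 (S(U, V) = -4 - 108/(1/(-475)) = -4 - 108/(-1/475) = -4 - 108*(-475) = -4 + 51300 = 51296)
sqrt(90667 + (150116 + q(-183))/(-25415 + S(261, 413))) = sqrt(90667 + (150116 - 12)/(-25415 + 51296)) = sqrt(90667 + 150104/25881) = sqrt(2346702731/25881) = sqrt(60735013381011)/25881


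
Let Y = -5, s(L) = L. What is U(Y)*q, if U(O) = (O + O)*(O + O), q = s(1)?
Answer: 100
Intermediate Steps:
q = 1
U(O) = 4*O² (U(O) = (2*O)*(2*O) = 4*O²)
U(Y)*q = (4*(-5)²)*1 = (4*25)*1 = 100*1 = 100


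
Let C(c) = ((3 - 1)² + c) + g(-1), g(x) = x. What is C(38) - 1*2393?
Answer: -2352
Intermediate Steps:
C(c) = 3 + c (C(c) = ((3 - 1)² + c) - 1 = (2² + c) - 1 = (4 + c) - 1 = 3 + c)
C(38) - 1*2393 = (3 + 38) - 1*2393 = 41 - 2393 = -2352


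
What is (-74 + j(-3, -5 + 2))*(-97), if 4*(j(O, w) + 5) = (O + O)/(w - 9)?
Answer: 61207/8 ≈ 7650.9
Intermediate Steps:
j(O, w) = -5 + O/(2*(-9 + w)) (j(O, w) = -5 + ((O + O)/(w - 9))/4 = -5 + ((2*O)/(-9 + w))/4 = -5 + (2*O/(-9 + w))/4 = -5 + O/(2*(-9 + w)))
(-74 + j(-3, -5 + 2))*(-97) = (-74 + (90 - 3 - 10*(-5 + 2))/(2*(-9 + (-5 + 2))))*(-97) = (-74 + (90 - 3 - 10*(-3))/(2*(-9 - 3)))*(-97) = (-74 + (½)*(90 - 3 + 30)/(-12))*(-97) = (-74 + (½)*(-1/12)*117)*(-97) = (-74 - 39/8)*(-97) = -631/8*(-97) = 61207/8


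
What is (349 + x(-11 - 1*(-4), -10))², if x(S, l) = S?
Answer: 116964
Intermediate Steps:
(349 + x(-11 - 1*(-4), -10))² = (349 + (-11 - 1*(-4)))² = (349 + (-11 + 4))² = (349 - 7)² = 342² = 116964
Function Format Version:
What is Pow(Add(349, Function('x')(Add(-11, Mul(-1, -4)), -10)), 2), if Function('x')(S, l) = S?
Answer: 116964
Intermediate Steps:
Pow(Add(349, Function('x')(Add(-11, Mul(-1, -4)), -10)), 2) = Pow(Add(349, Add(-11, Mul(-1, -4))), 2) = Pow(Add(349, Add(-11, 4)), 2) = Pow(Add(349, -7), 2) = Pow(342, 2) = 116964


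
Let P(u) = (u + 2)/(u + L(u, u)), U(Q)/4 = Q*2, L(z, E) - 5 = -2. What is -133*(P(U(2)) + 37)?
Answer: -5047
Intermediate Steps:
L(z, E) = 3 (L(z, E) = 5 - 2 = 3)
U(Q) = 8*Q (U(Q) = 4*(Q*2) = 4*(2*Q) = 8*Q)
P(u) = (2 + u)/(3 + u) (P(u) = (u + 2)/(u + 3) = (2 + u)/(3 + u))
-133*(P(U(2)) + 37) = -133*((2 + 8*2)/(3 + 8*2) + 37) = -133*((2 + 16)/(3 + 16) + 37) = -133*(18/19 + 37) = -133*721/19 = -5047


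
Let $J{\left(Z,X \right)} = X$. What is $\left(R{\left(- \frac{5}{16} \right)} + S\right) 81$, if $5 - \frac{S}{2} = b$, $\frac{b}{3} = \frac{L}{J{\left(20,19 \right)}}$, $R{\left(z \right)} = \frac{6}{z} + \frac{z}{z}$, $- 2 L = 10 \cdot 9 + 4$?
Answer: $\frac{51111}{95} \approx 538.01$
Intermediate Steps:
$L = -47$ ($L = - \frac{10 \cdot 9 + 4}{2} = - \frac{90 + 4}{2} = \left(- \frac{1}{2}\right) 94 = -47$)
$R{\left(z \right)} = 1 + \frac{6}{z}$ ($R{\left(z \right)} = \frac{6}{z} + 1 = 1 + \frac{6}{z}$)
$b = - \frac{141}{19}$ ($b = 3 \left(- \frac{47}{19}\right) = - \frac{141}{19} \approx -7.4211$)
$S = \frac{472}{19}$ ($S = 10 - - \frac{282}{19} = 10 + \frac{282}{19} = \frac{472}{19} \approx 24.842$)
$\left(R{\left(- \frac{5}{16} \right)} + S\right) 81 = \left(\frac{6 - \frac{5}{16}}{\left(-5\right) \frac{1}{16}} + \frac{472}{19}\right) 81 = \left(\frac{6 - \frac{5}{16}}{- \frac{5}{16}} + \frac{472}{19}\right) 81 = \left(\left(- \frac{16}{5}\right) \frac{91}{16} + \frac{472}{19}\right) 81 = \left(- \frac{91}{5} + \frac{472}{19}\right) 81 = \frac{631}{95} \cdot 81 = \frac{51111}{95}$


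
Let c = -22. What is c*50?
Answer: -1100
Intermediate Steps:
c*50 = -22*50 = -1100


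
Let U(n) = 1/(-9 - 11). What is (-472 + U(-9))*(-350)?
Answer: 330435/2 ≈ 1.6522e+5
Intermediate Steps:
U(n) = -1/20 (U(n) = 1/(-20) = -1/20)
(-472 + U(-9))*(-350) = (-472 - 1/20)*(-350) = -9441/20*(-350) = 330435/2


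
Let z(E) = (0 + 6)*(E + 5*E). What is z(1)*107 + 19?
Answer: 3871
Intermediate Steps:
z(E) = 36*E (z(E) = 6*(6*E) = 36*E)
z(1)*107 + 19 = (36*1)*107 + 19 = 36*107 + 19 = 3852 + 19 = 3871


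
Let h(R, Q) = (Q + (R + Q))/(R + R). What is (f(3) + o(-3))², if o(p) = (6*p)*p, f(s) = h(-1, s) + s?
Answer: 11881/4 ≈ 2970.3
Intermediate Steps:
h(R, Q) = (R + 2*Q)/(2*R) (h(R, Q) = (Q + (Q + R))/((2*R)) = (R + 2*Q)*(1/(2*R)) = (R + 2*Q)/(2*R))
f(s) = ½ (f(s) = (s + (½)*(-1))/(-1) + s = -(s - ½) + s = -(-½ + s) + s = (½ - s) + s = ½)
o(p) = 6*p²
(f(3) + o(-3))² = (½ + 6*(-3)²)² = (½ + 6*9)² = (½ + 54)² = (109/2)² = 11881/4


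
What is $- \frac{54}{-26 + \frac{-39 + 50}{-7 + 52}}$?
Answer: $\frac{2430}{1159} \approx 2.0966$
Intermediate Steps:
$- \frac{54}{-26 + \frac{-39 + 50}{-7 + 52}} = - \frac{54}{-26 + \frac{11}{45}} = - \frac{54}{- \frac{1159}{45}} = \left(-54\right) \left(- \frac{45}{1159}\right) = \frac{2430}{1159}$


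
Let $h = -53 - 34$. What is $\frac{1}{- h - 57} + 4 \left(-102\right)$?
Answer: $- \frac{12239}{30} \approx -407.97$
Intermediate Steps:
$h = -87$ ($h = -53 - 34 = -87$)
$\frac{1}{- h - 57} + 4 \left(-102\right) = \frac{1}{\left(-1\right) \left(-87\right) - 57} + 4 \left(-102\right) = \frac{1}{87 - 57} - 408 = \frac{1}{30} - 408 = - \frac{12239}{30}$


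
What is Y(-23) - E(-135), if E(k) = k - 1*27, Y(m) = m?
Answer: 139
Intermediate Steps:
E(k) = -27 + k (E(k) = k - 27 = -27 + k)
Y(-23) - E(-135) = -23 - (-27 - 135) = -23 - 1*(-162) = -23 + 162 = 139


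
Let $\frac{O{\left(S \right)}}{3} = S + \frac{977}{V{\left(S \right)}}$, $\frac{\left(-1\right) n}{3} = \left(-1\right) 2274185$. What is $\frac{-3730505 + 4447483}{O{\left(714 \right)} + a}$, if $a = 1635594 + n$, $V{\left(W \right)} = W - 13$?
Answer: $\frac{251300789}{2965333461} \approx 0.084746$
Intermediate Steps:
$V{\left(W \right)} = -13 + W$ ($V{\left(W \right)} = W - 13 = -13 + W$)
$n = 6822555$ ($n = - 3 \left(\left(-1\right) 2274185\right) = \left(-3\right) \left(-2274185\right) = 6822555$)
$a = 8458149$ ($a = 1635594 + 6822555 = 8458149$)
$O{\left(S \right)} = 3 S + \frac{2931}{-13 + S}$ ($O{\left(S \right)} = 3 \left(S + \frac{977}{-13 + S}\right) = 3 S + \frac{2931}{-13 + S}$)
$\frac{-3730505 + 4447483}{O{\left(714 \right)} + a} = \frac{-3730505 + 4447483}{\frac{3 \left(977 + 714 \left(-13 + 714\right)\right)}{-13 + 714} + 8458149} = \frac{716978}{\frac{3 \left(977 + 714 \cdot 701\right)}{701} + 8458149} = \frac{716978}{3 \cdot \frac{1}{701} \left(977 + 500514\right) + 8458149} = \frac{716978}{3 \cdot \frac{1}{701} \cdot 501491 + 8458149} = \frac{716978}{\frac{1504473}{701} + 8458149} = \frac{716978}{\frac{5930666922}{701}} = 716978 \cdot \frac{701}{5930666922} = \frac{251300789}{2965333461}$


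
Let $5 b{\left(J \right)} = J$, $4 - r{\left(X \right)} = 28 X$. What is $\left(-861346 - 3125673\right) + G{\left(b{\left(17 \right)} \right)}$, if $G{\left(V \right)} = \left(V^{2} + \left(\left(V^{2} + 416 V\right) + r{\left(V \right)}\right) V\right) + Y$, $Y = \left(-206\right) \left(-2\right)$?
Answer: $- \frac{497757157}{125} \approx -3.9821 \cdot 10^{6}$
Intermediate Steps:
$r{\left(X \right)} = 4 - 28 X$
$Y = 412$
$b{\left(J \right)} = \frac{J}{5}$
$G{\left(V \right)} = 412 + V^{2} + V \left(4 + V^{2} + 388 V\right)$ ($G{\left(V \right)} = \left(V^{2} + \left(\left(V^{2} + 416 V\right) - \left(-4 + 28 V\right)\right) V\right) + 412 = \left(V^{2} + \left(4 + V^{2} + 388 V\right) V\right) + 412 = \left(V^{2} + V \left(4 + V^{2} + 388 V\right)\right) + 412 = 412 + V^{2} + V \left(4 + V^{2} + 388 V\right)$)
$\left(-861346 - 3125673\right) + G{\left(b{\left(17 \right)} \right)} = \left(-861346 - 3125673\right) + \left(412 + \left(\frac{1}{5} \cdot 17\right)^{3} + 4 \cdot \frac{1}{5} \cdot 17 + 389 \left(\frac{1}{5} \cdot 17\right)^{2}\right) = -3987019 + \left(412 + \left(\frac{17}{5}\right)^{3} + 4 \cdot \frac{17}{5} + 389 \left(\frac{17}{5}\right)^{2}\right) = -3987019 + \left(412 + \frac{4913}{125} + \frac{68}{5} + 389 \cdot \frac{289}{25}\right) = -3987019 + \left(412 + \frac{4913}{125} + \frac{68}{5} + \frac{112421}{25}\right) = -3987019 + \frac{620218}{125} = - \frac{497757157}{125}$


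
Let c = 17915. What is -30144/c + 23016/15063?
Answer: -13909144/89951215 ≈ -0.15463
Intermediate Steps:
-30144/c + 23016/15063 = -30144/17915 + 23016/15063 = -30144*1/17915 + 23016*(1/15063) = -30144/17915 + 7672/5021 = -13909144/89951215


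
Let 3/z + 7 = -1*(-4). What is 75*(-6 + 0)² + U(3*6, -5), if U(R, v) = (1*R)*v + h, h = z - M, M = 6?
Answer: 2603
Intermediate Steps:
z = -1 (z = 3/(-7 - 1*(-4)) = 3/(-7 + 4) = 3/(-3) = 3*(-⅓) = -1)
h = -7 (h = -1 - 1*6 = -1 - 6 = -7)
U(R, v) = -7 + R*v (U(R, v) = (1*R)*v - 7 = R*v - 7 = -7 + R*v)
75*(-6 + 0)² + U(3*6, -5) = 75*(-6 + 0)² + (-7 + (3*6)*(-5)) = 75*(-6)² + (-7 + 18*(-5)) = 75*36 + (-7 - 90) = 2700 - 97 = 2603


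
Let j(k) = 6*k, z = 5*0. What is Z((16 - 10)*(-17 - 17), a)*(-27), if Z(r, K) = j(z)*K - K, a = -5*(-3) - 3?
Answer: 324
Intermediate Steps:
z = 0
a = 12 (a = 15 - 3 = 12)
Z(r, K) = -K (Z(r, K) = (6*0)*K - K = 0*K - K = 0 - K = -K)
Z((16 - 10)*(-17 - 17), a)*(-27) = -1*12*(-27) = -12*(-27) = 324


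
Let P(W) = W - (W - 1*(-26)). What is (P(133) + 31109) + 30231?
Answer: 61314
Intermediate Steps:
P(W) = -26 (P(W) = W - (W + 26) = W - (26 + W) = W + (-26 - W) = -26)
(P(133) + 31109) + 30231 = (-26 + 31109) + 30231 = 31083 + 30231 = 61314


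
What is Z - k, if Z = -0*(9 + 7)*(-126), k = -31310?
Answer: 31310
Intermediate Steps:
Z = 0 (Z = -0*16*(-126) = -0*(-126) = -1*0 = 0)
Z - k = 0 - 1*(-31310) = 0 + 31310 = 31310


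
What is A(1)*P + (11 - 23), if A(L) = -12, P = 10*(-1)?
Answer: 108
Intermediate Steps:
P = -10
A(1)*P + (11 - 23) = -12*(-10) + (11 - 23) = 120 - 12 = 108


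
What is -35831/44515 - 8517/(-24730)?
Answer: -20278655/44034238 ≈ -0.46052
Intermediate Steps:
-35831/44515 - 8517/(-24730) = -35831*1/44515 - 8517*(-1/24730) = -35831/44515 + 8517/24730 = -20278655/44034238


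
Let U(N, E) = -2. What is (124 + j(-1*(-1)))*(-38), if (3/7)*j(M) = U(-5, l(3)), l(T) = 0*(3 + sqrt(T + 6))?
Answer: -13604/3 ≈ -4534.7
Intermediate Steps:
l(T) = 0 (l(T) = 0*(3 + sqrt(6 + T)) = 0)
j(M) = -14/3 (j(M) = (7/3)*(-2) = -14/3)
(124 + j(-1*(-1)))*(-38) = (124 - 14/3)*(-38) = (358/3)*(-38) = -13604/3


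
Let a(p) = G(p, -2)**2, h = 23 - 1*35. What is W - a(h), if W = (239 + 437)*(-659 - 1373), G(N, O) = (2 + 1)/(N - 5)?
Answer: -396979657/289 ≈ -1.3736e+6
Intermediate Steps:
h = -12 (h = 23 - 35 = -12)
G(N, O) = 3/(-5 + N)
a(p) = 9/(-5 + p)**2 (a(p) = (3/(-5 + p))**2 = 9/(-5 + p)**2)
W = -1373632 (W = 676*(-2032) = -1373632)
W - a(h) = -1373632 - 9/(-5 - 12)**2 = -1373632 - 9/(-17)**2 = -1373632 - 9/289 = -396979657/289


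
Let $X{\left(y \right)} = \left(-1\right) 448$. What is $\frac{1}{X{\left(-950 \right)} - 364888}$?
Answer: $- \frac{1}{365336} \approx -2.7372 \cdot 10^{-6}$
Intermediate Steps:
$X{\left(y \right)} = -448$
$\frac{1}{X{\left(-950 \right)} - 364888} = \frac{1}{-448 - 364888} = \frac{1}{-365336} = - \frac{1}{365336}$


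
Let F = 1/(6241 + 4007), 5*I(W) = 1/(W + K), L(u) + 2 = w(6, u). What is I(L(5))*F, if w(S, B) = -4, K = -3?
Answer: -1/461160 ≈ -2.1684e-6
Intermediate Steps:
L(u) = -6 (L(u) = -2 - 4 = -6)
I(W) = 1/(5*(-3 + W)) (I(W) = 1/(5*(W - 3)) = 1/(5*(-3 + W)))
F = 1/10248 ≈ 9.7580e-5
I(L(5))*F = (1/(5*(-3 - 6)))*(1/10248) = ((⅕)/(-9))*(1/10248) = ((⅕)*(-⅑))*(1/10248) = -1/45*1/10248 = -1/461160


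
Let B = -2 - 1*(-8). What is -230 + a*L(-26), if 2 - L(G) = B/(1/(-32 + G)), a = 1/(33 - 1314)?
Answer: -42140/183 ≈ -230.27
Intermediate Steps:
a = -1/1281 (a = 1/(-1281) = -1/1281 ≈ -0.00078064)
B = 6 (B = -2 + 8 = 6)
L(G) = 194 - 6*G (L(G) = 2 - 6/(1/(-32 + G)) = 2 - 6*(-32 + G) = 2 - (-192 + 6*G) = 2 + (192 - 6*G) = 194 - 6*G)
-230 + a*L(-26) = -230 - (194 - 6*(-26))/1281 = -230 - (194 + 156)/1281 = -230 - 1/1281*350 = -230 - 50/183 = -42140/183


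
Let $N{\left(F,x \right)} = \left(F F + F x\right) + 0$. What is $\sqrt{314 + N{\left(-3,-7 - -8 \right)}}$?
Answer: $8 \sqrt{5} \approx 17.889$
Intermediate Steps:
$N{\left(F,x \right)} = F^{2} + F x$ ($N{\left(F,x \right)} = \left(F^{2} + F x\right) + 0 = F^{2} + F x$)
$\sqrt{314 + N{\left(-3,-7 - -8 \right)}} = \sqrt{314 - 3 \left(-3 - -1\right)} = \sqrt{314 - 3 \left(-3 + \left(-7 + 8\right)\right)} = \sqrt{314 - 3 \left(-3 + 1\right)} = \sqrt{314 - -6} = \sqrt{314 + 6} = \sqrt{320} = 8 \sqrt{5}$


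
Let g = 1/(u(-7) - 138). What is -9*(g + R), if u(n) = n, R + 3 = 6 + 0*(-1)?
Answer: -3906/145 ≈ -26.938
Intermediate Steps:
R = 3 (R = -3 + (6 + 0*(-1)) = -3 + (6 + 0) = -3 + 6 = 3)
g = -1/145 (g = 1/(-7 - 138) = 1/(-145) = -1/145 ≈ -0.0068966)
-9*(g + R) = -9*(-1/145 + 3) = -9*434/145 = -3906/145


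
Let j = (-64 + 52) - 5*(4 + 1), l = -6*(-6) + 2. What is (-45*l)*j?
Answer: 63270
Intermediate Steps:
l = 38 (l = 36 + 2 = 38)
j = -37 (j = -12 - 5*5 = -12 - 25 = -37)
(-45*l)*j = -45*38*(-37) = -1710*(-37) = 63270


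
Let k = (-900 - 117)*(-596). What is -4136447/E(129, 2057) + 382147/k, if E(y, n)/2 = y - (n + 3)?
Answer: 1254354372359/1170440892 ≈ 1071.7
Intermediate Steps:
E(y, n) = -6 - 2*n + 2*y (E(y, n) = 2*(y - (n + 3)) = 2*(y - (3 + n)) = 2*(y + (-3 - n)) = 2*(-3 + y - n) = -6 - 2*n + 2*y)
k = 606132 (k = -1017*(-596) = 606132)
-4136447/E(129, 2057) + 382147/k = -4136447/(-6 - 2*2057 + 2*129) + 382147/606132 = -4136447/(-6 - 4114 + 258) + 382147*(1/606132) = -4136447/(-3862) + 382147/606132 = -4136447*(-1/3862) + 382147/606132 = 4136447/3862 + 382147/606132 = 1254354372359/1170440892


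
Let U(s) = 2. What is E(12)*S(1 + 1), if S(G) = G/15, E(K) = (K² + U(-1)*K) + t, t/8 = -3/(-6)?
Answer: 344/15 ≈ 22.933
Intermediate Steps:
t = 4 (t = 8*(-3/(-6)) = 8*(-3*(-⅙)) = 8*(½) = 4)
E(K) = 4 + K² + 2*K (E(K) = (K² + 2*K) + 4 = 4 + K² + 2*K)
S(G) = G/15 (S(G) = G*(1/15) = G/15)
E(12)*S(1 + 1) = (4 + 12² + 2*12)*((1 + 1)/15) = (4 + 144 + 24)*((1/15)*2) = 172*(2/15) = 344/15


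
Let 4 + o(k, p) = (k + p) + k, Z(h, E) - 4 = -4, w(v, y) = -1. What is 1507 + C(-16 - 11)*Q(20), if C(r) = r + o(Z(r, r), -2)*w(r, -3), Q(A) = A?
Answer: 1087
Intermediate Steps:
Z(h, E) = 0 (Z(h, E) = 4 - 4 = 0)
o(k, p) = -4 + p + 2*k (o(k, p) = -4 + ((k + p) + k) = -4 + (p + 2*k) = -4 + p + 2*k)
C(r) = 6 + r (C(r) = r + (-4 - 2 + 2*0)*(-1) = r + (-4 - 2 + 0)*(-1) = r - 6*(-1) = r + 6 = 6 + r)
1507 + C(-16 - 11)*Q(20) = 1507 + (6 + (-16 - 11))*20 = 1507 + (6 - 27)*20 = 1507 - 21*20 = 1507 - 420 = 1087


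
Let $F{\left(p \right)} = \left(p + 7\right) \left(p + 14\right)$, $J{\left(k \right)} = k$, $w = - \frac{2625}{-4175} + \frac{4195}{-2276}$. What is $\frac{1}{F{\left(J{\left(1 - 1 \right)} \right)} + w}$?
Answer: $\frac{380092}{36787431} \approx 0.010332$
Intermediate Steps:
$w = - \frac{461585}{380092}$ ($w = \left(-2625\right) \left(- \frac{1}{4175}\right) + 4195 \left(- \frac{1}{2276}\right) = \frac{105}{167} - \frac{4195}{2276} = - \frac{461585}{380092} \approx -1.2144$)
$F{\left(p \right)} = \left(7 + p\right) \left(14 + p\right)$
$\frac{1}{F{\left(J{\left(1 - 1 \right)} \right)} + w} = \frac{1}{\left(98 + \left(1 - 1\right)^{2} + 21 \left(1 - 1\right)\right) - \frac{461585}{380092}} = \frac{1}{\left(98 + 0^{2} + 21 \cdot 0\right) - \frac{461585}{380092}} = \frac{1}{\left(98 + 0 + 0\right) - \frac{461585}{380092}} = \frac{1}{98 - \frac{461585}{380092}} = \frac{1}{\frac{36787431}{380092}} = \frac{380092}{36787431}$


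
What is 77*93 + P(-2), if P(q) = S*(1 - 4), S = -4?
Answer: 7173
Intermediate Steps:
P(q) = 12 (P(q) = -4*(1 - 4) = -4*(-3) = 12)
77*93 + P(-2) = 77*93 + 12 = 7161 + 12 = 7173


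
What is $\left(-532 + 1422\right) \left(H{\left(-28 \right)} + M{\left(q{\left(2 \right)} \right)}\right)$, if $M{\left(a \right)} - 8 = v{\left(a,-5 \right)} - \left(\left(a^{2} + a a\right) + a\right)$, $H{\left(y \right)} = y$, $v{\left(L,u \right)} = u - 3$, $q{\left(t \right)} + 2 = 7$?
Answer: $-73870$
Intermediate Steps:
$q{\left(t \right)} = 5$ ($q{\left(t \right)} = -2 + 7 = 5$)
$v{\left(L,u \right)} = -3 + u$
$M{\left(a \right)} = - a - 2 a^{2}$ ($M{\left(a \right)} = 8 - \left(8 + a + a^{2} + a a\right) = 8 - \left(8 + a + 2 a^{2}\right) = - a - 2 a^{2}$)
$\left(-532 + 1422\right) \left(H{\left(-28 \right)} + M{\left(q{\left(2 \right)} \right)}\right) = \left(-532 + 1422\right) \left(-28 + 5 \left(-1 - 10\right)\right) = 890 \left(-28 + 5 \left(-1 - 10\right)\right) = 890 \left(-28 + 5 \left(-11\right)\right) = 890 \left(-28 - 55\right) = 890 \left(-83\right) = -73870$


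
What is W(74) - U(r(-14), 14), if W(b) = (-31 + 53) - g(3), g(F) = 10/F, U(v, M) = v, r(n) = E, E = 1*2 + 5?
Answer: 35/3 ≈ 11.667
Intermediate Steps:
E = 7 (E = 2 + 5 = 7)
r(n) = 7
W(b) = 56/3 (W(b) = (-31 + 53) - 10/3 = 22 - 10/3 = 56/3)
W(74) - U(r(-14), 14) = 56/3 - 1*7 = 56/3 - 7 = 35/3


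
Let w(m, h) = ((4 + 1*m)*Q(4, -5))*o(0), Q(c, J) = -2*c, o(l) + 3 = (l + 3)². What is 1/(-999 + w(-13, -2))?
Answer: -1/567 ≈ -0.0017637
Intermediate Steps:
o(l) = -3 + (3 + l)² (o(l) = -3 + (l + 3)² = -3 + (3 + l)²)
w(m, h) = -192 - 48*m (w(m, h) = ((4 + 1*m)*(-2*4))*(-3 + (3 + 0)²) = ((4 + m)*(-8))*(-3 + 3²) = (-32 - 8*m)*(-3 + 9) = (-32 - 8*m)*6 = -192 - 48*m)
1/(-999 + w(-13, -2)) = 1/(-999 + (-192 - 48*(-13))) = 1/(-999 + (-192 + 624)) = 1/(-999 + 432) = 1/(-567) = -1/567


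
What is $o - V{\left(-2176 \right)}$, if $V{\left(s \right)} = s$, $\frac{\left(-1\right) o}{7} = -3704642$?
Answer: $25934670$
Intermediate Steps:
$o = 25932494$ ($o = \left(-7\right) \left(-3704642\right) = 25932494$)
$o - V{\left(-2176 \right)} = 25932494 - -2176 = 25932494 + 2176 = 25934670$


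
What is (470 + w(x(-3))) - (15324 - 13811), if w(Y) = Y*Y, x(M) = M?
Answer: -1034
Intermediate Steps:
w(Y) = Y**2
(470 + w(x(-3))) - (15324 - 13811) = (470 + (-3)**2) - (15324 - 13811) = (470 + 9) - 1*1513 = 479 - 1513 = -1034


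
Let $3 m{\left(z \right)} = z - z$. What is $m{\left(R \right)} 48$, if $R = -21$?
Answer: $0$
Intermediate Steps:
$m{\left(z \right)} = 0$ ($m{\left(z \right)} = \frac{z - z}{3} = \frac{1}{3} \cdot 0 = 0$)
$m{\left(R \right)} 48 = 0 \cdot 48 = 0$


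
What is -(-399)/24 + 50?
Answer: 533/8 ≈ 66.625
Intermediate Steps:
-(-399)/24 + 50 = -19*(-7/8) + 50 = 133/8 + 50 = 533/8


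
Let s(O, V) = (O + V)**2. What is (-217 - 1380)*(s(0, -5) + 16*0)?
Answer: -39925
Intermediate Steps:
(-217 - 1380)*(s(0, -5) + 16*0) = (-217 - 1380)*((0 - 5)**2 + 16*0) = -1597*((-5)**2 + 0) = -1597*(25 + 0) = -1597*25 = -39925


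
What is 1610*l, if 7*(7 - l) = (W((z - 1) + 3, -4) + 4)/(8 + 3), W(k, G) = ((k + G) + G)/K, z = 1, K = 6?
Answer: 369725/33 ≈ 11204.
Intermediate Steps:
W(k, G) = G/3 + k/6 (W(k, G) = ((k + G) + G)/6 = ((G + k) + G)*(⅙) = (k + 2*G)*(⅙) = G/3 + k/6)
l = 3215/462 (l = 7 - (((⅓)*(-4) + ((1 - 1) + 3)/6) + 4)/(7*(8 + 3)) = 7 - ((-4/3 + (0 + 3)/6) + 4)/(7*11) = 7 - ((-4/3 + (⅙)*3) + 4)/(7*11) = 7 - ((-4/3 + ½) + 4)/(7*11) = 7 - (-⅚ + 4)/(7*11) = 7 - 19/(42*11) = 7 - ⅐*19/66 = 7 - 19/462 = 3215/462 ≈ 6.9589)
1610*l = 1610*(3215/462) = 369725/33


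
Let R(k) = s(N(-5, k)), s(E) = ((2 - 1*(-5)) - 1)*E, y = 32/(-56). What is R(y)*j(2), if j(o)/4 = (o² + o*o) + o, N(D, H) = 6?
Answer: 1440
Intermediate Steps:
y = -4/7 (y = 32*(-1/56) = -4/7 ≈ -0.57143)
s(E) = 6*E (s(E) = ((2 + 5) - 1)*E = (7 - 1)*E = 6*E)
R(k) = 36 (R(k) = 6*6 = 36)
j(o) = 4*o + 8*o² (j(o) = 4*((o² + o*o) + o) = 4*((o² + o²) + o) = 4*(2*o² + o) = 4*(o + 2*o²) = 4*o + 8*o²)
R(y)*j(2) = 36*(4*2*(1 + 2*2)) = 36*(4*2*(1 + 4)) = 36*(4*2*5) = 36*40 = 1440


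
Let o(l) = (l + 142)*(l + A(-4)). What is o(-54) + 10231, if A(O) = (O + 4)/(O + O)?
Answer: 5479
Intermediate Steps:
A(O) = (4 + O)/(2*O) (A(O) = (4 + O)/((2*O)) = (4 + O)*(1/(2*O)) = (4 + O)/(2*O))
o(l) = l*(142 + l) (o(l) = (l + 142)*(l + (½)*(4 - 4)/(-4)) = (142 + l)*(l + (½)*(-¼)*0) = (142 + l)*(l + 0) = (142 + l)*l = l*(142 + l))
o(-54) + 10231 = -54*(142 - 54) + 10231 = -54*88 + 10231 = -4752 + 10231 = 5479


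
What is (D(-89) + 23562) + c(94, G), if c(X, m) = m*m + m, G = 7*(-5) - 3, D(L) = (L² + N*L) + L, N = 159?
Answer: 18649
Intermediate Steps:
D(L) = L² + 160*L (D(L) = (L² + 159*L) + L = L² + 160*L)
G = -38 (G = -35 - 3 = -38)
c(X, m) = m + m² (c(X, m) = m² + m = m + m²)
(D(-89) + 23562) + c(94, G) = (-89*(160 - 89) + 23562) - 38*(1 - 38) = (-89*71 + 23562) - 38*(-37) = (-6319 + 23562) + 1406 = 17243 + 1406 = 18649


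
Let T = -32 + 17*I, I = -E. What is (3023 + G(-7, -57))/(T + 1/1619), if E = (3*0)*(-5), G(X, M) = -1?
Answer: -4892618/51807 ≈ -94.439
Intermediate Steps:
E = 0 (E = 0*(-5) = 0)
I = 0 (I = -1*0 = 0)
T = -32 (T = -32 + 17*0 = -32 + 0 = -32)
(3023 + G(-7, -57))/(T + 1/1619) = (3023 - 1)/(-32 + 1/1619) = 3022/(-32 + 1/1619) = 3022/(-51807/1619) = 3022*(-1619/51807) = -4892618/51807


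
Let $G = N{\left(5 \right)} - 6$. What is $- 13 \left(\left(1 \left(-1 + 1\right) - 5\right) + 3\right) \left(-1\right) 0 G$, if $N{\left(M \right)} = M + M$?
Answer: $0$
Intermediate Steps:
$N{\left(M \right)} = 2 M$
$G = 4$ ($G = 2 \cdot 5 - 6 = 10 - 6 = 4$)
$- 13 \left(\left(1 \left(-1 + 1\right) - 5\right) + 3\right) \left(-1\right) 0 G = - 13 \left(\left(1 \left(-1 + 1\right) - 5\right) + 3\right) \left(-1\right) 0 \cdot 4 = - 13 \left(\left(1 \cdot 0 - 5\right) + 3\right) 0 \cdot 4 = - 13 \left(\left(0 - 5\right) + 3\right) 0 = - 13 \left(-5 + 3\right) 0 = \left(-13\right) \left(-2\right) 0 = 26 \cdot 0 = 0$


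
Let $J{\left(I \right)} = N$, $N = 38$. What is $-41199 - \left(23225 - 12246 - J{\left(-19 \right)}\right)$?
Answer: $-52140$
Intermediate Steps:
$J{\left(I \right)} = 38$
$-41199 - \left(23225 - 12246 - J{\left(-19 \right)}\right) = -41199 - \left(23225 - 12246 - 38\right) = -41199 - 10941 = -52140$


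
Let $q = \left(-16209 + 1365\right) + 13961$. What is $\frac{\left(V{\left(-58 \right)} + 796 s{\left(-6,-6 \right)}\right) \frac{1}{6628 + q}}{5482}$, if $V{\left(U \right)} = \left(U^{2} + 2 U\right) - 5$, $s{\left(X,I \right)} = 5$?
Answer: $\frac{7223}{31494090} \approx 0.00022934$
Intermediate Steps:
$V{\left(U \right)} = -5 + U^{2} + 2 U$
$q = -883$ ($q = -14844 + 13961 = -883$)
$\frac{\left(V{\left(-58 \right)} + 796 s{\left(-6,-6 \right)}\right) \frac{1}{6628 + q}}{5482} = \frac{\left(\left(-5 + \left(-58\right)^{2} + 2 \left(-58\right)\right) + 796 \cdot 5\right) \frac{1}{6628 - 883}}{5482} = \frac{\left(-5 + 3364 - 116\right) + 3980}{5745} \cdot \frac{1}{5482} = \left(3243 + 3980\right) \frac{1}{5745} \cdot \frac{1}{5482} = 7223 \cdot \frac{1}{5745} \cdot \frac{1}{5482} = \frac{7223}{5745} \cdot \frac{1}{5482} = \frac{7223}{31494090}$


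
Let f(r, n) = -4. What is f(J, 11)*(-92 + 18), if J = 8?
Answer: 296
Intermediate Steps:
f(J, 11)*(-92 + 18) = -4*(-92 + 18) = -4*(-74) = 296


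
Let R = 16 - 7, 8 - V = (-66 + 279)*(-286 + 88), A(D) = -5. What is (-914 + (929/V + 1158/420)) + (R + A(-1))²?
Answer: -94405513/105455 ≈ -895.22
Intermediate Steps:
V = 42182 (V = 8 - (-66 + 279)*(-286 + 88) = 8 - 213*(-198) = 8 - 1*(-42174) = 8 + 42174 = 42182)
R = 9
(-914 + (929/V + 1158/420)) + (R + A(-1))² = (-914 + (929/42182 + 1158/420)) + (9 - 5)² = (-914 + (929*(1/42182) + 1158*(1/420))) + 4² = (-914 + (929/42182 + 193/70)) + 16 = (-914 + 293077/105455) + 16 = -96092793/105455 + 16 = -94405513/105455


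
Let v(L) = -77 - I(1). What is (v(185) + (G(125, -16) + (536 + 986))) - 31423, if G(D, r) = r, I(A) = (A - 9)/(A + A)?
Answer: -29990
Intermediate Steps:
I(A) = (-9 + A)/(2*A) (I(A) = (-9 + A)/((2*A)) = (-9 + A)*(1/(2*A)) = (-9 + A)/(2*A))
v(L) = -73 (v(L) = -77 - (-9 + 1)/(2*1) = -77 - (-8)/2 = -77 - 1*(-4) = -77 + 4 = -73)
(v(185) + (G(125, -16) + (536 + 986))) - 31423 = (-73 + (-16 + (536 + 986))) - 31423 = (-73 + (-16 + 1522)) - 31423 = (-73 + 1506) - 31423 = 1433 - 31423 = -29990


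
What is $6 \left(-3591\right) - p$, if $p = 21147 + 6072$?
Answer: $-48765$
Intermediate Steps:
$p = 27219$
$6 \left(-3591\right) - p = 6 \left(-3591\right) - 27219 = -21546 - 27219 = -48765$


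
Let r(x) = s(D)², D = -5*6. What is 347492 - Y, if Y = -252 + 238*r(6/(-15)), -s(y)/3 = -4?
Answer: 313472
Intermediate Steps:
D = -30
s(y) = 12 (s(y) = -3*(-4) = 12)
r(x) = 144 (r(x) = 12² = 144)
Y = 34020 (Y = -252 + 238*144 = -252 + 34272 = 34020)
347492 - Y = 347492 - 1*34020 = 347492 - 34020 = 313472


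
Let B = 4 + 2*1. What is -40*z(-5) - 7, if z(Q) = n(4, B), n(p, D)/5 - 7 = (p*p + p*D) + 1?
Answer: -9607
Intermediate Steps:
B = 6 (B = 4 + 2 = 6)
n(p, D) = 40 + 5*p² + 5*D*p (n(p, D) = 35 + 5*((p*p + p*D) + 1) = 35 + 5*((p² + D*p) + 1) = 35 + 5*(1 + p² + D*p) = 35 + (5 + 5*p² + 5*D*p) = 40 + 5*p² + 5*D*p)
z(Q) = 240 (z(Q) = 40 + 5*4² + 5*6*4 = 40 + 5*16 + 120 = 40 + 80 + 120 = 240)
-40*z(-5) - 7 = -40*240 - 7 = -9600 - 7 = -9607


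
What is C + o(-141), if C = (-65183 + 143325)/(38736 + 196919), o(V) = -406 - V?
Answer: -62370433/235655 ≈ -264.67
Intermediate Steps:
C = 78142/235655 ≈ 0.33159
C + o(-141) = 78142/235655 + (-406 - 1*(-141)) = 78142/235655 + (-406 + 141) = 78142/235655 - 265 = -62370433/235655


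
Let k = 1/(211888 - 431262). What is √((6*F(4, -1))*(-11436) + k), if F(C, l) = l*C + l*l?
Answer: √9906425093551474/219374 ≈ 453.70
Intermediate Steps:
k = -1/219374 (k = 1/(-219374) = -1/219374 ≈ -4.5584e-6)
F(C, l) = l² + C*l (F(C, l) = C*l + l² = l² + C*l)
√((6*F(4, -1))*(-11436) + k) = √((6*(-(4 - 1)))*(-11436) - 1/219374) = √((6*(-1*3))*(-11436) - 1/219374) = √((6*(-3))*(-11436) - 1/219374) = √(-18*(-11436) - 1/219374) = √(205848 - 1/219374) = √(45157699151/219374) = √9906425093551474/219374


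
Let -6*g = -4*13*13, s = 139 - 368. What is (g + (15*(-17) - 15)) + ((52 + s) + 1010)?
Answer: 2027/3 ≈ 675.67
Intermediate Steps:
s = -229
g = 338/3 (g = -(-4*13)*13/6 = -(-26)*13/3 = -1/6*(-676) = 338/3 ≈ 112.67)
(g + (15*(-17) - 15)) + ((52 + s) + 1010) = (338/3 + (15*(-17) - 15)) + ((52 - 229) + 1010) = (338/3 + (-255 - 15)) + (-177 + 1010) = (338/3 - 270) + 833 = -472/3 + 833 = 2027/3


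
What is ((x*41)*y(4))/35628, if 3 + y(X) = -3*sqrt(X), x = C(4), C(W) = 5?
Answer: -615/11876 ≈ -0.051785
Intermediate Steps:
x = 5
y(X) = -3 - 3*sqrt(X)
((x*41)*y(4))/35628 = ((5*41)*(-3 - 3*sqrt(4)))/35628 = (205*(-3 - 3*2))*(1/35628) = (205*(-3 - 6))*(1/35628) = (205*(-9))*(1/35628) = -1845*1/35628 = -615/11876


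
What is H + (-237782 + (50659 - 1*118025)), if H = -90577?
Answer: -395725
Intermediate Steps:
H + (-237782 + (50659 - 1*118025)) = -90577 + (-237782 + (50659 - 1*118025)) = -90577 + (-237782 + (50659 - 118025)) = -90577 + (-237782 - 67366) = -90577 - 305148 = -395725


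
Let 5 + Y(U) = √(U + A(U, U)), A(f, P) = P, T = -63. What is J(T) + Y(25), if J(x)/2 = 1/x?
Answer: -317/63 + 5*√2 ≈ 2.0393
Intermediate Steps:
J(x) = 2/x
Y(U) = -5 + √2*√U (Y(U) = -5 + √(U + U) = -5 + √(2*U) = -5 + √2*√U)
J(T) + Y(25) = 2/(-63) + (-5 + √2*√25) = 2*(-1/63) + (-5 + √2*5) = -2/63 + (-5 + 5*√2) = -317/63 + 5*√2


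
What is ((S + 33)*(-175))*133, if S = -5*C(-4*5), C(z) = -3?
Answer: -1117200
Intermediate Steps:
S = 15 (S = -5*(-3) = 15)
((S + 33)*(-175))*133 = ((15 + 33)*(-175))*133 = (48*(-175))*133 = -8400*133 = -1117200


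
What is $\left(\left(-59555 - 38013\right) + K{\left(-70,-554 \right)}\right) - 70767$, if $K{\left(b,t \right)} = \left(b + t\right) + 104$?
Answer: $-168855$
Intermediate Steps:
$K{\left(b,t \right)} = 104 + b + t$
$\left(\left(-59555 - 38013\right) + K{\left(-70,-554 \right)}\right) - 70767 = \left(\left(-59555 - 38013\right) - 520\right) - 70767 = \left(-97568 - 520\right) - 70767 = -98088 - 70767 = -168855$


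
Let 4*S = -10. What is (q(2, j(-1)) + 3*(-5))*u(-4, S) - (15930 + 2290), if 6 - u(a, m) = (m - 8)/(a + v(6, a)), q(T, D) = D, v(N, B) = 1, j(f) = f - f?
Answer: -36515/2 ≈ -18258.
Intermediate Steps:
j(f) = 0
S = -5/2 (S = (1/4)*(-10) = -5/2 ≈ -2.5000)
u(a, m) = 6 - (-8 + m)/(1 + a) (u(a, m) = 6 - (m - 8)/(a + 1) = 6 - (-8 + m)/(1 + a))
(q(2, j(-1)) + 3*(-5))*u(-4, S) - (15930 + 2290) = (0 + 3*(-5))*((14 - 1*(-5/2) + 6*(-4))/(1 - 4)) - (15930 + 2290) = (0 - 15)*((14 + 5/2 - 24)/(-3)) - 1*18220 = -(-5)*(-15)/2 - 18220 = -15*5/2 - 18220 = -75/2 - 18220 = -36515/2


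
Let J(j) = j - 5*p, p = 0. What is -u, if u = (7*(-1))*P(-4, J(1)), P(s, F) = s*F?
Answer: -28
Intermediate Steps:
J(j) = j (J(j) = j - 5*0 = j + 0 = j)
P(s, F) = F*s
u = 28 (u = (7*(-1))*(1*(-4)) = -7*(-4) = 28)
-u = -1*28 = -28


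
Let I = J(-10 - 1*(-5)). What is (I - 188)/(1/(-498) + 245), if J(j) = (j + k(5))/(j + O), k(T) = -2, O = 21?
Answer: -750735/976072 ≈ -0.76914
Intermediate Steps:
J(j) = (-2 + j)/(21 + j) (J(j) = (j - 2)/(j + 21) = (-2 + j)/(21 + j))
I = -7/16 (I = (-2 + (-10 - 1*(-5)))/(21 + (-10 - 1*(-5))) = (-2 + (-10 + 5))/(21 + (-10 + 5)) = (-2 - 5)/(21 - 5) = -7/16 ≈ -0.43750)
(I - 188)/(1/(-498) + 245) = (-7/16 - 188)/(1/(-498) + 245) = -3015/(16*(-1/498 + 245)) = -3015/(16*122009/498) = -3015/16*498/122009 = -750735/976072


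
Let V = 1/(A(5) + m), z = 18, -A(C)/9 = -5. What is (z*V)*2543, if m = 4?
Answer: 45774/49 ≈ 934.16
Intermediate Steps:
A(C) = 45 (A(C) = -9*(-5) = 45)
V = 1/49 (V = 1/(45 + 4) = 1/49 ≈ 0.020408)
(z*V)*2543 = (18*(1/49))*2543 = (18/49)*2543 = 45774/49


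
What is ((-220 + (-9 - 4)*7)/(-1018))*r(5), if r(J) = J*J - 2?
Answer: 7153/1018 ≈ 7.0265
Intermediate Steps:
r(J) = -2 + J² (r(J) = J² - 2 = -2 + J²)
((-220 + (-9 - 4)*7)/(-1018))*r(5) = ((-220 + (-9 - 4)*7)/(-1018))*(-2 + 5²) = ((-220 - 13*7)*(-1/1018))*(-2 + 25) = ((-220 - 91)*(-1/1018))*23 = -311*(-1/1018)*23 = (311/1018)*23 = 7153/1018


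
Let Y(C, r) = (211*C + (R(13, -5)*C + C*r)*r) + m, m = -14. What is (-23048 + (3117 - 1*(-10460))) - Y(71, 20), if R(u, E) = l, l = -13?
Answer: -34378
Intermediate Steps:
R(u, E) = -13
Y(C, r) = -14 + 211*C + r*(-13*C + C*r) (Y(C, r) = (211*C + (-13*C + C*r)*r) - 14 = (211*C + r*(-13*C + C*r)) - 14 = -14 + 211*C + r*(-13*C + C*r))
(-23048 + (3117 - 1*(-10460))) - Y(71, 20) = (-23048 + (3117 - 1*(-10460))) - (-14 + 211*71 + 71*20² - 13*71*20) = (-23048 + (3117 + 10460)) - (-14 + 14981 + 71*400 - 18460) = (-23048 + 13577) - (-14 + 14981 + 28400 - 18460) = -9471 - 1*24907 = -9471 - 24907 = -34378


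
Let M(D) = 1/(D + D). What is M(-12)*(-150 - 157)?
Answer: 307/24 ≈ 12.792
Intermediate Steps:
M(D) = 1/(2*D)
M(-12)*(-150 - 157) = ((½)/(-12))*(-150 - 157) = ((½)*(-1/12))*(-307) = -1/24*(-307) = 307/24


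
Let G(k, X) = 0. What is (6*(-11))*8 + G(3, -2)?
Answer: -528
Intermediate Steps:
(6*(-11))*8 + G(3, -2) = (6*(-11))*8 + 0 = -66*8 + 0 = -528 + 0 = -528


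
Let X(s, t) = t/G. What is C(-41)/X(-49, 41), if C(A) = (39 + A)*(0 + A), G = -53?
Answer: -106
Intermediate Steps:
X(s, t) = -t/53 (X(s, t) = t/(-53) = t*(-1/53) = -t/53)
C(A) = A*(39 + A) (C(A) = (39 + A)*A = A*(39 + A))
C(-41)/X(-49, 41) = (-41*(39 - 41))/((-1/53*41)) = (-41*(-2))/(-41/53) = 82*(-53/41) = -106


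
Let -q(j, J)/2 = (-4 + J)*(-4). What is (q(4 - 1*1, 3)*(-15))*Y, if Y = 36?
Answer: 4320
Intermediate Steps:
q(j, J) = -32 + 8*J (q(j, J) = -2*(-4 + J)*(-4) = -2*(16 - 4*J) = -32 + 8*J)
(q(4 - 1*1, 3)*(-15))*Y = ((-32 + 8*3)*(-15))*36 = ((-32 + 24)*(-15))*36 = -8*(-15)*36 = 120*36 = 4320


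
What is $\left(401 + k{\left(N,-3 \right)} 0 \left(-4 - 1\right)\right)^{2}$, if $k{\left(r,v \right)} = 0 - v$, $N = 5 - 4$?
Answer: $160801$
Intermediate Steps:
$N = 1$ ($N = 5 - 4 = 1$)
$k{\left(r,v \right)} = - v$
$\left(401 + k{\left(N,-3 \right)} 0 \left(-4 - 1\right)\right)^{2} = \left(401 + \left(-1\right) \left(-3\right) 0 \left(-4 - 1\right)\right)^{2} = \left(401 + 3 \cdot 0 \left(-5\right)\right)^{2} = \left(401 + 3 \cdot 0\right)^{2} = \left(401 + 0\right)^{2} = 401^{2} = 160801$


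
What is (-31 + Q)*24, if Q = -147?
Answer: -4272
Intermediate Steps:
(-31 + Q)*24 = (-31 - 147)*24 = -178*24 = -4272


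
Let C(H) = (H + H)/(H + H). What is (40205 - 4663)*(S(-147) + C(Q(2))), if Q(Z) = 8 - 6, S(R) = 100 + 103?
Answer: 7250568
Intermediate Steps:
S(R) = 203
Q(Z) = 2
C(H) = 1 (C(H) = (2*H)/((2*H)) = (2*H)*(1/(2*H)) = 1)
(40205 - 4663)*(S(-147) + C(Q(2))) = (40205 - 4663)*(203 + 1) = 35542*204 = 7250568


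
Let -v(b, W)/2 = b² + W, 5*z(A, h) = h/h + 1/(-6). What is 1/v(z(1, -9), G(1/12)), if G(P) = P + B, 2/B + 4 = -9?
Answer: 117/10 ≈ 11.700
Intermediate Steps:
B = -2/13 (B = 2/(-4 - 9) = 2/(-13) = 2*(-1/13) = -2/13 ≈ -0.15385)
z(A, h) = ⅙ (z(A, h) = (h/h + 1/(-6))/5 = (1 + 1*(-⅙))/5 = (1 - ⅙)/5 = (⅕)*(⅚) = ⅙)
G(P) = -2/13 + P (G(P) = P - 2/13 = -2/13 + P)
v(b, W) = -2*W - 2*b² (v(b, W) = -2*(b² + W) = -2*(W + b²) = -2*W - 2*b²)
1/v(z(1, -9), G(1/12)) = 1/(-2*(-2/13 + 1/12) - 2*(⅙)²) = 1/(-2*(-2/13 + 1/12) - 2*1/36) = 1/(-2*(-11/156) - 1/18) = 1/(11/78 - 1/18) = 1/(10/117) = 117/10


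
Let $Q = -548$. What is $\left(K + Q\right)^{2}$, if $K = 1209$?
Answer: $436921$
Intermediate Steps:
$\left(K + Q\right)^{2} = \left(1209 - 548\right)^{2} = 661^{2} = 436921$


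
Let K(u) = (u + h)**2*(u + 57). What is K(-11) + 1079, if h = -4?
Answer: 11429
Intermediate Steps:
K(u) = (-4 + u)**2*(57 + u) (K(u) = (u - 4)**2*(u + 57) = (-4 + u)**2*(57 + u))
K(-11) + 1079 = (-4 - 11)**2*(57 - 11) + 1079 = (-15)**2*46 + 1079 = 225*46 + 1079 = 10350 + 1079 = 11429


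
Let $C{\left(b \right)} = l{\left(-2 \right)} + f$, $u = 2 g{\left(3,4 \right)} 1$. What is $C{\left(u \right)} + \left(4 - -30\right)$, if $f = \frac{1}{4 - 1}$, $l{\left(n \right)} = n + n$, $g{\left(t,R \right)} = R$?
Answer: $\frac{91}{3} \approx 30.333$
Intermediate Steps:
$l{\left(n \right)} = 2 n$
$u = 8$ ($u = 2 \cdot 4 \cdot 1 = 8 \cdot 1 = 8$)
$f = \frac{1}{3} \approx 0.33333$
$C{\left(b \right)} = - \frac{11}{3}$ ($C{\left(b \right)} = 2 \left(-2\right) + \frac{1}{3} = -4 + \frac{1}{3} = - \frac{11}{3}$)
$C{\left(u \right)} + \left(4 - -30\right) = - \frac{11}{3} + \left(4 - -30\right) = - \frac{11}{3} + \left(4 + 30\right) = - \frac{11}{3} + 34 = \frac{91}{3}$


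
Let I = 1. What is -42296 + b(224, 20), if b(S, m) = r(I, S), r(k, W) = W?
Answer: -42072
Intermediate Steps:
b(S, m) = S
-42296 + b(224, 20) = -42296 + 224 = -42072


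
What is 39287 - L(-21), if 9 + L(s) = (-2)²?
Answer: 39292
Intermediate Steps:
L(s) = -5 (L(s) = -9 + (-2)² = -9 + 4 = -5)
39287 - L(-21) = 39287 - 1*(-5) = 39287 + 5 = 39292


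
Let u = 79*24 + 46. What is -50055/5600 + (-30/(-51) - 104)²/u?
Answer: -1078560969/314293280 ≈ -3.4317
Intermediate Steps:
u = 1942 (u = 1896 + 46 = 1942)
-50055/5600 + (-30/(-51) - 104)²/u = -50055/5600 + (-30/(-51) - 104)²/1942 = -50055*1/5600 + (-30*(-1/51) - 104)²*(1/1942) = -10011/1120 + (10/17 - 104)²*(1/1942) = -10011/1120 + (-1758/17)²*(1/1942) = -10011/1120 + (3090564/289)*(1/1942) = -10011/1120 + 1545282/280619 = -1078560969/314293280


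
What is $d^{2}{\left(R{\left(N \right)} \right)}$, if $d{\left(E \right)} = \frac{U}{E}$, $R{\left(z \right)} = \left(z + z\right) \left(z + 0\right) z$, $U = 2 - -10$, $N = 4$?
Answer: $\frac{9}{1024} \approx 0.0087891$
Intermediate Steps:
$U = 12$ ($U = 2 + 10 = 12$)
$R{\left(z \right)} = 2 z^{3}$ ($R{\left(z \right)} = 2 z z z = 2 z^{2} z = 2 z^{3}$)
$d{\left(E \right)} = \frac{12}{E}$
$d^{2}{\left(R{\left(N \right)} \right)} = \left(\frac{12}{2 \cdot 4^{3}}\right)^{2} = \left(\frac{12}{2 \cdot 64}\right)^{2} = \left(\frac{12}{128}\right)^{2} = \left(12 \cdot \frac{1}{128}\right)^{2} = \left(\frac{3}{32}\right)^{2} = \frac{9}{1024}$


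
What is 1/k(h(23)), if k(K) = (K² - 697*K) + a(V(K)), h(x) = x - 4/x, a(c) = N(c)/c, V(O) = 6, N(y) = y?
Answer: -529/8140121 ≈ -6.4987e-5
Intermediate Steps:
a(c) = 1 (a(c) = c/c = 1)
k(K) = 1 + K² - 697*K (k(K) = (K² - 697*K) + 1 = 1 + K² - 697*K)
1/k(h(23)) = 1/(1 + (23 - 4/23)² - 697*(23 - 4/23)) = 1/(1 + (525/23)² - 697*525/23) = 1/(1 + 275625/529 - 365925/23) = 1/(-8140121/529) = -529/8140121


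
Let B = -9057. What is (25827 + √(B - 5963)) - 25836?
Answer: -9 + 2*I*√3755 ≈ -9.0 + 122.56*I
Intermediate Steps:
(25827 + √(B - 5963)) - 25836 = (25827 + √(-9057 - 5963)) - 25836 = (25827 + √(-15020)) - 25836 = (25827 + 2*I*√3755) - 25836 = -9 + 2*I*√3755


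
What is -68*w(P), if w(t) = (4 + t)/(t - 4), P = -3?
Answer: 68/7 ≈ 9.7143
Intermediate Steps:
w(t) = (4 + t)/(-4 + t)
-68*w(P) = -68*(4 - 3)/(-4 - 3) = -68/(-7) = -(-68)/7 = -68*(-⅐) = 68/7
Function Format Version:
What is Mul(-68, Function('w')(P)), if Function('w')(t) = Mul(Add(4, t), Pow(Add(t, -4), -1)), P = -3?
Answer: Rational(68, 7) ≈ 9.7143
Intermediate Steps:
Function('w')(t) = Mul(Pow(Add(-4, t), -1), Add(4, t)) (Function('w')(t) = Mul(Add(4, t), Pow(Add(-4, t), -1)) = Mul(Pow(Add(-4, t), -1), Add(4, t)))
Mul(-68, Function('w')(P)) = Mul(-68, Mul(Pow(Add(-4, -3), -1), Add(4, -3))) = Mul(-68, Mul(Pow(-7, -1), 1)) = Mul(-68, Mul(Rational(-1, 7), 1)) = Mul(-68, Rational(-1, 7)) = Rational(68, 7)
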